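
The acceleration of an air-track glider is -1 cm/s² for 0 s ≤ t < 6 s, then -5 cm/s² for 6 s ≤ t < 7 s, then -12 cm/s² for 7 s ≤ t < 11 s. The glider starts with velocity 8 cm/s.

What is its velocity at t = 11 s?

-51 cm/s

Δv equals the area under the a-t graph; then v = v₀ + Δv.
0–6 s: -1 × 6 = -6 cm/s
6–7 s: -5 × 1 = -5 cm/s
7–11 s: -12 × 4 = -48 cm/s
Δv = -59 cm/s, so v(11) = 8 + (-59) = -51 cm/s.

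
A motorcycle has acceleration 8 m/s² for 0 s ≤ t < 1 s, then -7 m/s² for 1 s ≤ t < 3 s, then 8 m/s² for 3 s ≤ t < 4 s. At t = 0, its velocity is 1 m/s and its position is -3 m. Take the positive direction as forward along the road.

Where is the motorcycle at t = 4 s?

On each constant-a segment, Δv = aΔt and Δx = v₀Δt + ½aΔt²; chain segment to segment.
0–1 s: v starts 1 m/s; Δx = 1·1 + ½·8·1² = 5 m; v ends 9 m/s.
1–3 s: v starts 9 m/s; Δx = 9·2 + ½·-7·2² = 4 m; v ends -5 m/s.
3–4 s: v starts -5 m/s; Δx = -5·1 + ½·8·1² = -1 m; v ends 3 m/s.
x(4) = -3 + Σ Δx = 5 m.

5 m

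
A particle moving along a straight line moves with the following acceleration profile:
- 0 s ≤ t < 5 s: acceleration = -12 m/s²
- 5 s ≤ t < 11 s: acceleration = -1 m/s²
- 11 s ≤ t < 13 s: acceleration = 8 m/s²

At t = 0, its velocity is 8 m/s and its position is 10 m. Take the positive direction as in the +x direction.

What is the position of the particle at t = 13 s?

-530 m

On each constant-a segment, Δv = aΔt and Δx = v₀Δt + ½aΔt²; chain segment to segment.
0–5 s: v starts 8 m/s; Δx = 8·5 + ½·-12·5² = -110 m; v ends -52 m/s.
5–11 s: v starts -52 m/s; Δx = -52·6 + ½·-1·6² = -330 m; v ends -58 m/s.
11–13 s: v starts -58 m/s; Δx = -58·2 + ½·8·2² = -100 m; v ends -42 m/s.
x(13) = 10 + Σ Δx = -530 m.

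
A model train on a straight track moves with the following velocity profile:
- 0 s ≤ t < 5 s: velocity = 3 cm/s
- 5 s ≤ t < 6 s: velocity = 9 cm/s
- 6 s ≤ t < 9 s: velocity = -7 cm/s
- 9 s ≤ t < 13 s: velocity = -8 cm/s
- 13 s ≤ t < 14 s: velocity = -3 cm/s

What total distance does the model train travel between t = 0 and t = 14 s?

Total distance travelled is ∫|v| dt — sum the magnitudes of each area piece.
0–5 s: |3| × 5 = 15 cm
5–6 s: |9| × 1 = 9 cm
6–9 s: |-7| × 3 = 21 cm
9–13 s: |-8| × 4 = 32 cm
13–14 s: |-3| × 1 = 3 cm
Total distance = 80 cm

80 cm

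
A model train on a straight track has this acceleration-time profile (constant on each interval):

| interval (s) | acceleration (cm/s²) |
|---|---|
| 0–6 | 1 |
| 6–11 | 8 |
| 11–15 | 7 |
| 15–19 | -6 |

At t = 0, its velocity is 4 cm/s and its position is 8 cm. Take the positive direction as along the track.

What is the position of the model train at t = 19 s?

720 cm

On each constant-a segment, Δv = aΔt and Δx = v₀Δt + ½aΔt²; chain segment to segment.
0–6 s: v starts 4 cm/s; Δx = 4·6 + ½·1·6² = 42 cm; v ends 10 cm/s.
6–11 s: v starts 10 cm/s; Δx = 10·5 + ½·8·5² = 150 cm; v ends 50 cm/s.
11–15 s: v starts 50 cm/s; Δx = 50·4 + ½·7·4² = 256 cm; v ends 78 cm/s.
15–19 s: v starts 78 cm/s; Δx = 78·4 + ½·-6·4² = 264 cm; v ends 54 cm/s.
x(19) = 8 + Σ Δx = 720 cm.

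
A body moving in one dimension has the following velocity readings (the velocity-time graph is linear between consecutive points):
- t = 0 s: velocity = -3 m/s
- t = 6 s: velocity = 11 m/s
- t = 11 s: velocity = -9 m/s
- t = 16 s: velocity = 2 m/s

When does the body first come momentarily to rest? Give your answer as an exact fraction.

t = 9/7 s

v changes sign on 0–6 s (from -3 to 11); the graph is linear there, so v = 0 at t = 0 + (3)·(6 − 0)/(11 − -3) = 9/7 s.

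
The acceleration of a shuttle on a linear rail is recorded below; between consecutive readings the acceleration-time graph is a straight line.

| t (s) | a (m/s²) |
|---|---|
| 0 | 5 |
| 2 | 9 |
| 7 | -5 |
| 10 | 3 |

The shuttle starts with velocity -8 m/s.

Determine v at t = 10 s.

13 m/s

Δv equals the area under the a-t graph; then v = v₀ + Δv.
0–2 s: ½(5 + 9)(2) = 14 m/s
2–7 s: ½(9 + -5)(5) = 10 m/s
7–10 s: ½(-5 + 3)(3) = -3 m/s
Δv = 21 m/s, so v(10) = -8 + (21) = 13 m/s.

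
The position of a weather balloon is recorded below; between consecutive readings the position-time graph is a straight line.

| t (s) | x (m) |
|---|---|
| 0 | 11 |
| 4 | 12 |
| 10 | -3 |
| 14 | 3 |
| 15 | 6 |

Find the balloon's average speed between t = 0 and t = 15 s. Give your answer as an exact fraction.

Average speed = (total path length)/(elapsed time); on a piecewise-linear x-t graph the path length is Σ|Δx|.
0–4 s: |Δx| = |12 − 11| = 1 m
4–10 s: |Δx| = |-3 − 12| = 15 m
10–14 s: |Δx| = |3 − -3| = 6 m
14–15 s: |Δx| = |6 − 3| = 3 m
Total path = 25 m; average speed = 25/15 = 5/3 m/s.

5/3 m/s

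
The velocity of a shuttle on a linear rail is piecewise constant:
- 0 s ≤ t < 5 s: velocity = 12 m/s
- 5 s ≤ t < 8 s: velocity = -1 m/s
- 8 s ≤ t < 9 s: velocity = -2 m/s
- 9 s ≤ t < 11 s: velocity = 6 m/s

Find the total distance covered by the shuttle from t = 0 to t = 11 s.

77 m

Total distance travelled is ∫|v| dt — sum the magnitudes of each area piece.
0–5 s: |12| × 5 = 60 m
5–8 s: |-1| × 3 = 3 m
8–9 s: |-2| × 1 = 2 m
9–11 s: |6| × 2 = 12 m
Total distance = 77 m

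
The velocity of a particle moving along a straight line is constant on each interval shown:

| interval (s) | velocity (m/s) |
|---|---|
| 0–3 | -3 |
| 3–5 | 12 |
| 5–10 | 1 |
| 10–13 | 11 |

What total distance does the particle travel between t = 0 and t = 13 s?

Total distance travelled is ∫|v| dt — sum the magnitudes of each area piece.
0–3 s: |-3| × 3 = 9 m
3–5 s: |12| × 2 = 24 m
5–10 s: |1| × 5 = 5 m
10–13 s: |11| × 3 = 33 m
Total distance = 71 m

71 m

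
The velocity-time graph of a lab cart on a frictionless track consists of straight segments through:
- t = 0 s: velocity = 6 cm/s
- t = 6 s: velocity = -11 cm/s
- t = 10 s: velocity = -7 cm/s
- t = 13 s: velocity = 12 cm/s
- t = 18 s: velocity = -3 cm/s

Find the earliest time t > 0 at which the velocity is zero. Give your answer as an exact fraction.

t = 36/17 s

v changes sign on 0–6 s (from 6 to -11); the graph is linear there, so v = 0 at t = 0 + (-6)·(6 − 0)/(-11 − 6) = 36/17 s.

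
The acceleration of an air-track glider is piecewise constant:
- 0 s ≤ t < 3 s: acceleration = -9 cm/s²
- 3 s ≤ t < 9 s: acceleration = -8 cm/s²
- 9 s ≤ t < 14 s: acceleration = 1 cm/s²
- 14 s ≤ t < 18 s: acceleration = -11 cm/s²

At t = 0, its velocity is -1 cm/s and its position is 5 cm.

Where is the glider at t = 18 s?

-1090 cm

On each constant-a segment, Δv = aΔt and Δx = v₀Δt + ½aΔt²; chain segment to segment.
0–3 s: v starts -1 cm/s; Δx = -1·3 + ½·-9·3² = -43.5 cm; v ends -28 cm/s.
3–9 s: v starts -28 cm/s; Δx = -28·6 + ½·-8·6² = -312 cm; v ends -76 cm/s.
9–14 s: v starts -76 cm/s; Δx = -76·5 + ½·1·5² = -367.5 cm; v ends -71 cm/s.
14–18 s: v starts -71 cm/s; Δx = -71·4 + ½·-11·4² = -372 cm; v ends -115 cm/s.
x(18) = 5 + Σ Δx = -1090 cm.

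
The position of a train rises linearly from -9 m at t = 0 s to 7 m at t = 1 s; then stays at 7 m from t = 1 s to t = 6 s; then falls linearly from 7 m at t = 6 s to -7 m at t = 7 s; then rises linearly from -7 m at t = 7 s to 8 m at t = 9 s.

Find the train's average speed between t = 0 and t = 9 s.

5 m/s

Average speed = (total path length)/(elapsed time); on a piecewise-linear x-t graph the path length is Σ|Δx|.
0–1 s: |Δx| = |7 − -9| = 16 m
1–6 s: |Δx| = |7 − 7| = 0 m
6–7 s: |Δx| = |-7 − 7| = 14 m
7–9 s: |Δx| = |8 − -7| = 15 m
Total path = 45 m; average speed = 45/9 = 5 m/s.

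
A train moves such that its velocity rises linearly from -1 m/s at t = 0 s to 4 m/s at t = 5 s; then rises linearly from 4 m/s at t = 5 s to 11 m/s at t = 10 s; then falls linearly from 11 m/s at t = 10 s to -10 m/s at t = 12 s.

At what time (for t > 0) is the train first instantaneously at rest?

v changes sign on 0–5 s (from -1 to 4); the graph is linear there, so v = 0 at t = 0 + (1)·(5 − 0)/(4 − -1) = 1 s.

t = 1 s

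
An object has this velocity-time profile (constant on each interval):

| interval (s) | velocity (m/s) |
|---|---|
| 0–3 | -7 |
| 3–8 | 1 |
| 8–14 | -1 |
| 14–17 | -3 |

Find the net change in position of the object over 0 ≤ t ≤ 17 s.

Displacement is the signed area under the v-t curve.
0–3 s: -7 × 3 = -21 m
3–8 s: 1 × 5 = 5 m
8–14 s: -1 × 6 = -6 m
14–17 s: -3 × 3 = -9 m
Net displacement = -31 m

-31 m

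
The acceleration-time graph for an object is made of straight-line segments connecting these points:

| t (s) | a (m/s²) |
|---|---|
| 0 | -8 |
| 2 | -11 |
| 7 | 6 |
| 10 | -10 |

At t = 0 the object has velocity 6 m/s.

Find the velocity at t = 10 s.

-31.5 m/s

Δv equals the area under the a-t graph; then v = v₀ + Δv.
0–2 s: ½(-8 + -11)(2) = -19 m/s
2–7 s: ½(-11 + 6)(5) = -12.5 m/s
7–10 s: ½(6 + -10)(3) = -6 m/s
Δv = -37.5 m/s, so v(10) = 6 + (-37.5) = -31.5 m/s.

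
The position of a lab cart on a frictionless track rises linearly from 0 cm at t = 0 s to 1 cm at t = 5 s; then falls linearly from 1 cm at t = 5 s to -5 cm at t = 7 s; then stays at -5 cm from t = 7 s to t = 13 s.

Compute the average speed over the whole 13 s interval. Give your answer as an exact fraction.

7/13 cm/s

Average speed = (total path length)/(elapsed time); on a piecewise-linear x-t graph the path length is Σ|Δx|.
0–5 s: |Δx| = |1 − 0| = 1 cm
5–7 s: |Δx| = |-5 − 1| = 6 cm
7–13 s: |Δx| = |-5 − -5| = 0 cm
Total path = 7 cm; average speed = 7/13 = 7/13 cm/s.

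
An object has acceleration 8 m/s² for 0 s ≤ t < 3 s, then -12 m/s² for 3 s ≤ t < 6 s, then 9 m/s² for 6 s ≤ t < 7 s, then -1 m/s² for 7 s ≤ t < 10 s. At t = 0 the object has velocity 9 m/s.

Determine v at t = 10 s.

Δv equals the area under the a-t graph; then v = v₀ + Δv.
0–3 s: 8 × 3 = 24 m/s
3–6 s: -12 × 3 = -36 m/s
6–7 s: 9 × 1 = 9 m/s
7–10 s: -1 × 3 = -3 m/s
Δv = -6 m/s, so v(10) = 9 + (-6) = 3 m/s.

3 m/s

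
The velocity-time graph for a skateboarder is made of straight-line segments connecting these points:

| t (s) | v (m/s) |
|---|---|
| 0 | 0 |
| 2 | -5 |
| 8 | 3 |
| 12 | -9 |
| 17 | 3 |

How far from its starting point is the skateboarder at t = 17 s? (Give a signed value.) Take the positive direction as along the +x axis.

Net displacement equals the area under the velocity-time graph (areas below the axis count negative).
0–2 s: ½(0 + -5)(2) = -5 m
2–8 s: ½(-5 + 3)(6) = -6 m
8–12 s: ½(3 + -9)(4) = -12 m
12–17 s: ½(-9 + 3)(5) = -15 m
Net displacement = -38 m

-38 m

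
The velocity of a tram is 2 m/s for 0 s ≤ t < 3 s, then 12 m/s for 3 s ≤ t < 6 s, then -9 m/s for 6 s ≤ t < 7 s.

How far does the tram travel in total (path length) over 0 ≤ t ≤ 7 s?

Total distance travelled is ∫|v| dt — sum the magnitudes of each area piece.
0–3 s: |2| × 3 = 6 m
3–6 s: |12| × 3 = 36 m
6–7 s: |-9| × 1 = 9 m
Total distance = 51 m

51 m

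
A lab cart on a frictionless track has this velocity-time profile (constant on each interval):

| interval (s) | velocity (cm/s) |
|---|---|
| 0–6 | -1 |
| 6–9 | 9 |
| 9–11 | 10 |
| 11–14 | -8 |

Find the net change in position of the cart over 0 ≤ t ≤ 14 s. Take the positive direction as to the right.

Net displacement equals the area under the velocity-time graph (areas below the axis count negative).
0–6 s: -1 × 6 = -6 cm
6–9 s: 9 × 3 = 27 cm
9–11 s: 10 × 2 = 20 cm
11–14 s: -8 × 3 = -24 cm
Net displacement = 17 cm

17 cm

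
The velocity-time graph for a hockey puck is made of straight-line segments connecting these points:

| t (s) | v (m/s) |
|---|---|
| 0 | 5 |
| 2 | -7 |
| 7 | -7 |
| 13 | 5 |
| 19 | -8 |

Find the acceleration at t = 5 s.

Acceleration is the slope of the v-t graph on 2–7 s: (-7 − -7)/(7 − 2) = 0 m/s².

0 m/s²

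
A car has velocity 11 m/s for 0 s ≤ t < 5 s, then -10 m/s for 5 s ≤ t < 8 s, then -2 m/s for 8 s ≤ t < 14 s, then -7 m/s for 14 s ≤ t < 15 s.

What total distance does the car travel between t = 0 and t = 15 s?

Total distance travelled is ∫|v| dt — sum the magnitudes of each area piece.
0–5 s: |11| × 5 = 55 m
5–8 s: |-10| × 3 = 30 m
8–14 s: |-2| × 6 = 12 m
14–15 s: |-7| × 1 = 7 m
Total distance = 104 m

104 m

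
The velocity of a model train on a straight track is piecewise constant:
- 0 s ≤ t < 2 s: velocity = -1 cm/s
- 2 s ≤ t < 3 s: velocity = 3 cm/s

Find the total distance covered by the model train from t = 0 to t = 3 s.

5 cm

Distance (not displacement) is the total path length: add the absolute areas under v-t.
0–2 s: |-1| × 2 = 2 cm
2–3 s: |3| × 1 = 3 cm
Total distance = 5 cm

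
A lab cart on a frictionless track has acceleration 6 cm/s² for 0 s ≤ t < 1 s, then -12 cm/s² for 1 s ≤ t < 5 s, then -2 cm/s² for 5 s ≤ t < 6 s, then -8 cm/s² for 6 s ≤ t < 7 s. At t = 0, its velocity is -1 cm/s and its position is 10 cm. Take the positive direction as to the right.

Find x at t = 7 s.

-157 cm

On each constant-a segment, Δv = aΔt and Δx = v₀Δt + ½aΔt²; chain segment to segment.
0–1 s: v starts -1 cm/s; Δx = -1·1 + ½·6·1² = 2 cm; v ends 5 cm/s.
1–5 s: v starts 5 cm/s; Δx = 5·4 + ½·-12·4² = -76 cm; v ends -43 cm/s.
5–6 s: v starts -43 cm/s; Δx = -43·1 + ½·-2·1² = -44 cm; v ends -45 cm/s.
6–7 s: v starts -45 cm/s; Δx = -45·1 + ½·-8·1² = -49 cm; v ends -53 cm/s.
x(7) = 10 + Σ Δx = -157 cm.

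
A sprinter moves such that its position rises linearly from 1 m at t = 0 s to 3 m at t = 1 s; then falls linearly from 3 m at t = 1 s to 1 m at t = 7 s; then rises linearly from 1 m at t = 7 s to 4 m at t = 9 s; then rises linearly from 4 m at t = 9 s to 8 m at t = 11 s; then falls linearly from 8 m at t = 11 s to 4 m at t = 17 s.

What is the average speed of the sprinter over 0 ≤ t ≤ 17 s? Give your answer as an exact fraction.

Average speed = (total path length)/(elapsed time); on a piecewise-linear x-t graph the path length is Σ|Δx|.
0–1 s: |Δx| = |3 − 1| = 2 m
1–7 s: |Δx| = |1 − 3| = 2 m
7–9 s: |Δx| = |4 − 1| = 3 m
9–11 s: |Δx| = |8 − 4| = 4 m
11–17 s: |Δx| = |4 − 8| = 4 m
Total path = 15 m; average speed = 15/17 = 15/17 m/s.

15/17 m/s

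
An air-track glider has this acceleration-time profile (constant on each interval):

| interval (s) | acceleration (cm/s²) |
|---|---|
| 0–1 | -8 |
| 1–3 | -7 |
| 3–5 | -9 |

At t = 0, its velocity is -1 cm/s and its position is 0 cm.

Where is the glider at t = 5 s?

On each constant-a segment, Δv = aΔt and Δx = v₀Δt + ½aΔt²; chain segment to segment.
0–1 s: v starts -1 cm/s; Δx = -1·1 + ½·-8·1² = -5 cm; v ends -9 cm/s.
1–3 s: v starts -9 cm/s; Δx = -9·2 + ½·-7·2² = -32 cm; v ends -23 cm/s.
3–5 s: v starts -23 cm/s; Δx = -23·2 + ½·-9·2² = -64 cm; v ends -41 cm/s.
x(5) = 0 + Σ Δx = -101 cm.

-101 cm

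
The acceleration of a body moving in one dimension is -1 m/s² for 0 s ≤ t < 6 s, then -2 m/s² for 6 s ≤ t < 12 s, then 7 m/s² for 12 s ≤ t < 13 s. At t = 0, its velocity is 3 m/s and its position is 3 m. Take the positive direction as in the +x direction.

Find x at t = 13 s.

-62.5 m

On each constant-a segment, Δv = aΔt and Δx = v₀Δt + ½aΔt²; chain segment to segment.
0–6 s: v starts 3 m/s; Δx = 3·6 + ½·-1·6² = 0 m; v ends -3 m/s.
6–12 s: v starts -3 m/s; Δx = -3·6 + ½·-2·6² = -54 m; v ends -15 m/s.
12–13 s: v starts -15 m/s; Δx = -15·1 + ½·7·1² = -11.5 m; v ends -8 m/s.
x(13) = 3 + Σ Δx = -62.5 m.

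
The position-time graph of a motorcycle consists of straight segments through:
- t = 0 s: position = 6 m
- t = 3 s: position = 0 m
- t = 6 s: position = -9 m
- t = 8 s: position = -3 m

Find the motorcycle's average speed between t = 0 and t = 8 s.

Average speed = (total path length)/(elapsed time); on a piecewise-linear x-t graph the path length is Σ|Δx|.
0–3 s: |Δx| = |0 − 6| = 6 m
3–6 s: |Δx| = |-9 − 0| = 9 m
6–8 s: |Δx| = |-3 − -9| = 6 m
Total path = 21 m; average speed = 21/8 = 2.625 m/s.

2.625 m/s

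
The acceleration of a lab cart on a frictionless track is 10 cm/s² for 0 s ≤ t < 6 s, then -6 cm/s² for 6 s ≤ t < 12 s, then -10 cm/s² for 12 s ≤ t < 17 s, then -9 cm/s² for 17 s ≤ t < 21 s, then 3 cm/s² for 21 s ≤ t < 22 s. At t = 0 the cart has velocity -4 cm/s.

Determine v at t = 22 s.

-63 cm/s

Δv equals the area under the a-t graph; then v = v₀ + Δv.
0–6 s: 10 × 6 = 60 cm/s
6–12 s: -6 × 6 = -36 cm/s
12–17 s: -10 × 5 = -50 cm/s
17–21 s: -9 × 4 = -36 cm/s
21–22 s: 3 × 1 = 3 cm/s
Δv = -59 cm/s, so v(22) = -4 + (-59) = -63 cm/s.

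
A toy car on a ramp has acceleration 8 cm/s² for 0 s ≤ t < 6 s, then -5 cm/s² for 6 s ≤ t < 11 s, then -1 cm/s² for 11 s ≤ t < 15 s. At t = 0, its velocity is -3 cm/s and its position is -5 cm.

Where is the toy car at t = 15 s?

On each constant-a segment, Δv = aΔt and Δx = v₀Δt + ½aΔt²; chain segment to segment.
0–6 s: v starts -3 cm/s; Δx = -3·6 + ½·8·6² = 126 cm; v ends 45 cm/s.
6–11 s: v starts 45 cm/s; Δx = 45·5 + ½·-5·5² = 162.5 cm; v ends 20 cm/s.
11–15 s: v starts 20 cm/s; Δx = 20·4 + ½·-1·4² = 72 cm; v ends 16 cm/s.
x(15) = -5 + Σ Δx = 355.5 cm.

355.5 cm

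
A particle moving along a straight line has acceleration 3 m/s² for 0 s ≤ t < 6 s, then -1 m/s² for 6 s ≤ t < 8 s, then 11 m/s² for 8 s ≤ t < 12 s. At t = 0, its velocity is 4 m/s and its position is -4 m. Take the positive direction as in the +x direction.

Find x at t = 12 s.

On each constant-a segment, Δv = aΔt and Δx = v₀Δt + ½aΔt²; chain segment to segment.
0–6 s: v starts 4 m/s; Δx = 4·6 + ½·3·6² = 78 m; v ends 22 m/s.
6–8 s: v starts 22 m/s; Δx = 22·2 + ½·-1·2² = 42 m; v ends 20 m/s.
8–12 s: v starts 20 m/s; Δx = 20·4 + ½·11·4² = 168 m; v ends 64 m/s.
x(12) = -4 + Σ Δx = 284 m.

284 m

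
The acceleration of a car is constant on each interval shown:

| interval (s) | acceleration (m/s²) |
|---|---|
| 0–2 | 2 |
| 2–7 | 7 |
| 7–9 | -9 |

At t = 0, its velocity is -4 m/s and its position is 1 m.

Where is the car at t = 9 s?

On each constant-a segment, Δv = aΔt and Δx = v₀Δt + ½aΔt²; chain segment to segment.
0–2 s: v starts -4 m/s; Δx = -4·2 + ½·2·2² = -4 m; v ends 0 m/s.
2–7 s: v starts 0 m/s; Δx = 0·5 + ½·7·5² = 87.5 m; v ends 35 m/s.
7–9 s: v starts 35 m/s; Δx = 35·2 + ½·-9·2² = 52 m; v ends 17 m/s.
x(9) = 1 + Σ Δx = 136.5 m.

136.5 m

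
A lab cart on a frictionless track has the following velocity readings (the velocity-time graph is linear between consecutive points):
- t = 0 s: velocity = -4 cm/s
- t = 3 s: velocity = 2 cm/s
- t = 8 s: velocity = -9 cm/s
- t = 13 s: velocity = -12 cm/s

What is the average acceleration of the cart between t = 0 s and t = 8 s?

-0.625 cm/s²

Average acceleration = Δv/Δt = (-9 − -4)/(8 − 0) = -0.625 cm/s².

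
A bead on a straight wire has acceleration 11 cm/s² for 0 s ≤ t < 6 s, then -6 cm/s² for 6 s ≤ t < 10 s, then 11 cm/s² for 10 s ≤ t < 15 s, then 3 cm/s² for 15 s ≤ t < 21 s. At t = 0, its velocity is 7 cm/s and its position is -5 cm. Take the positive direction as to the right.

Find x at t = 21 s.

On each constant-a segment, Δv = aΔt and Δx = v₀Δt + ½aΔt²; chain segment to segment.
0–6 s: v starts 7 cm/s; Δx = 7·6 + ½·11·6² = 240 cm; v ends 73 cm/s.
6–10 s: v starts 73 cm/s; Δx = 73·4 + ½·-6·4² = 244 cm; v ends 49 cm/s.
10–15 s: v starts 49 cm/s; Δx = 49·5 + ½·11·5² = 382.5 cm; v ends 104 cm/s.
15–21 s: v starts 104 cm/s; Δx = 104·6 + ½·3·6² = 678 cm; v ends 122 cm/s.
x(21) = -5 + Σ Δx = 1539.5 cm.

1539.5 cm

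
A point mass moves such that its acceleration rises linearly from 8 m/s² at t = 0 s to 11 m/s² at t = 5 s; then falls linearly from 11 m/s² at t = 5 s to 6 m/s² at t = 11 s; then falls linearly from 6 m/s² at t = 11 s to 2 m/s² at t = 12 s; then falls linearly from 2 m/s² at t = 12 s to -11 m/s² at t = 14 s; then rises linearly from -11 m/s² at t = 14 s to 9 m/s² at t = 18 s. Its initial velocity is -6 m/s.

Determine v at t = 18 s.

83.5 m/s

Δv equals the area under the a-t graph; then v = v₀ + Δv.
0–5 s: ½(8 + 11)(5) = 47.5 m/s
5–11 s: ½(11 + 6)(6) = 51 m/s
11–12 s: ½(6 + 2)(1) = 4 m/s
12–14 s: ½(2 + -11)(2) = -9 m/s
14–18 s: ½(-11 + 9)(4) = -4 m/s
Δv = 89.5 m/s, so v(18) = -6 + (89.5) = 83.5 m/s.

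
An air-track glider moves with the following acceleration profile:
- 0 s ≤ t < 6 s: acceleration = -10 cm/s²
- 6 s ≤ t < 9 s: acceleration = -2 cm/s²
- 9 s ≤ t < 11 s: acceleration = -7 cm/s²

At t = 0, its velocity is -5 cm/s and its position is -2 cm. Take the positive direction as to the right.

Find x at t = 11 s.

On each constant-a segment, Δv = aΔt and Δx = v₀Δt + ½aΔt²; chain segment to segment.
0–6 s: v starts -5 cm/s; Δx = -5·6 + ½·-10·6² = -210 cm; v ends -65 cm/s.
6–9 s: v starts -65 cm/s; Δx = -65·3 + ½·-2·3² = -204 cm; v ends -71 cm/s.
9–11 s: v starts -71 cm/s; Δx = -71·2 + ½·-7·2² = -156 cm; v ends -85 cm/s.
x(11) = -2 + Σ Δx = -572 cm.

-572 cm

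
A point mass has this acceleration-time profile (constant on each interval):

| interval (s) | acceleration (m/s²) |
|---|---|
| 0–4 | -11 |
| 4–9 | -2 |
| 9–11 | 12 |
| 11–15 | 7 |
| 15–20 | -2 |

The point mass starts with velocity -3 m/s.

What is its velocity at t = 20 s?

-15 m/s

Δv equals the area under the a-t graph; then v = v₀ + Δv.
0–4 s: -11 × 4 = -44 m/s
4–9 s: -2 × 5 = -10 m/s
9–11 s: 12 × 2 = 24 m/s
11–15 s: 7 × 4 = 28 m/s
15–20 s: -2 × 5 = -10 m/s
Δv = -12 m/s, so v(20) = -3 + (-12) = -15 m/s.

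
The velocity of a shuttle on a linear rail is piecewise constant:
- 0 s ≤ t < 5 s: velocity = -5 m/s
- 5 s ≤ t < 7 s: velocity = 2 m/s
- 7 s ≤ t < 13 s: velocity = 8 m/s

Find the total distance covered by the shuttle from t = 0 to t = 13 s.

77 m

Distance (not displacement) is the total path length: add the absolute areas under v-t.
0–5 s: |-5| × 5 = 25 m
5–7 s: |2| × 2 = 4 m
7–13 s: |8| × 6 = 48 m
Total distance = 77 m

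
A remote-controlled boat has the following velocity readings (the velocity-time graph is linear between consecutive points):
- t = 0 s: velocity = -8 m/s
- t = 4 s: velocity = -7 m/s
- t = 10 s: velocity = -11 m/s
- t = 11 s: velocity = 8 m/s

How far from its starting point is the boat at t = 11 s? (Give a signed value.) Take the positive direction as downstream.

-85.5 m

Displacement is the signed area under the v-t curve.
0–4 s: ½(-8 + -7)(4) = -30 m
4–10 s: ½(-7 + -11)(6) = -54 m
10–11 s: ½(-11 + 8)(1) = -1.5 m
Net displacement = -85.5 m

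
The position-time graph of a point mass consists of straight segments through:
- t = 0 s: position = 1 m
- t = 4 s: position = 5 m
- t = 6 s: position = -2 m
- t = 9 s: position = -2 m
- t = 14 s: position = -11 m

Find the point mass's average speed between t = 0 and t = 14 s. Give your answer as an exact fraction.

Average speed = (total path length)/(elapsed time); on a piecewise-linear x-t graph the path length is Σ|Δx|.
0–4 s: |Δx| = |5 − 1| = 4 m
4–6 s: |Δx| = |-2 − 5| = 7 m
6–9 s: |Δx| = |-2 − -2| = 0 m
9–14 s: |Δx| = |-11 − -2| = 9 m
Total path = 20 m; average speed = 20/14 = 10/7 m/s.

10/7 m/s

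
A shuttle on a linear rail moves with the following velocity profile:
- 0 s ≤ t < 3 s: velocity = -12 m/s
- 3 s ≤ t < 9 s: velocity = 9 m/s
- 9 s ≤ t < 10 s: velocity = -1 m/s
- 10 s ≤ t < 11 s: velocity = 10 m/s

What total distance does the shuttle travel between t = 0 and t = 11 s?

101 m

Distance (not displacement) is the total path length: add the absolute areas under v-t.
0–3 s: |-12| × 3 = 36 m
3–9 s: |9| × 6 = 54 m
9–10 s: |-1| × 1 = 1 m
10–11 s: |10| × 1 = 10 m
Total distance = 101 m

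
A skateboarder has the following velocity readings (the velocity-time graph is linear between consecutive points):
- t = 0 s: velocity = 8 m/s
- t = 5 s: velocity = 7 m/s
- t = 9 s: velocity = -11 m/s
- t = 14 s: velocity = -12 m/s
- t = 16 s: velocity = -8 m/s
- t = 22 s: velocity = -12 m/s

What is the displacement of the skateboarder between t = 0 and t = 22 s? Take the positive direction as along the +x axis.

Displacement is the signed area under the v-t curve.
0–5 s: ½(8 + 7)(5) = 37.5 m
5–9 s: ½(7 + -11)(4) = -8 m
9–14 s: ½(-11 + -12)(5) = -57.5 m
14–16 s: ½(-12 + -8)(2) = -20 m
16–22 s: ½(-8 + -12)(6) = -60 m
Net displacement = -108 m

-108 m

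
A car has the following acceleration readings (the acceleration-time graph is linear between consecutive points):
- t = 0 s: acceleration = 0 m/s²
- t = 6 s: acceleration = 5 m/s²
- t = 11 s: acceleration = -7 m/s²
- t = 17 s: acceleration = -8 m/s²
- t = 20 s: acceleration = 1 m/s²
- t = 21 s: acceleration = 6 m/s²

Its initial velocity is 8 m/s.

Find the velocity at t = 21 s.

-34 m/s

Δv equals the area under the a-t graph; then v = v₀ + Δv.
0–6 s: ½(0 + 5)(6) = 15 m/s
6–11 s: ½(5 + -7)(5) = -5 m/s
11–17 s: ½(-7 + -8)(6) = -45 m/s
17–20 s: ½(-8 + 1)(3) = -10.5 m/s
20–21 s: ½(1 + 6)(1) = 3.5 m/s
Δv = -42 m/s, so v(21) = 8 + (-42) = -34 m/s.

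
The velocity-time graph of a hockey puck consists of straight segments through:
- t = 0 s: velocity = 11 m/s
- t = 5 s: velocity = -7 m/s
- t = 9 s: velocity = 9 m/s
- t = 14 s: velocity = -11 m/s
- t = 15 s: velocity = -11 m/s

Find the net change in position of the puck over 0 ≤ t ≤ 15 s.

Net displacement equals the area under the velocity-time graph (areas below the axis count negative).
0–5 s: ½(11 + -7)(5) = 10 m
5–9 s: ½(-7 + 9)(4) = 4 m
9–14 s: ½(9 + -11)(5) = -5 m
14–15 s: -11 × 1 = -11 m
Net displacement = -2 m

-2 m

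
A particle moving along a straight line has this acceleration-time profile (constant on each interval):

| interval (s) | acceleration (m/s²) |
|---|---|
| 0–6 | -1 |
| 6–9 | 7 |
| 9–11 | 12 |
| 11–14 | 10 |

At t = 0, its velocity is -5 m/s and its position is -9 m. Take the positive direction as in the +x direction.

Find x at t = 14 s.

On each constant-a segment, Δv = aΔt and Δx = v₀Δt + ½aΔt²; chain segment to segment.
0–6 s: v starts -5 m/s; Δx = -5·6 + ½·-1·6² = -48 m; v ends -11 m/s.
6–9 s: v starts -11 m/s; Δx = -11·3 + ½·7·3² = -1.5 m; v ends 10 m/s.
9–11 s: v starts 10 m/s; Δx = 10·2 + ½·12·2² = 44 m; v ends 34 m/s.
11–14 s: v starts 34 m/s; Δx = 34·3 + ½·10·3² = 147 m; v ends 64 m/s.
x(14) = -9 + Σ Δx = 132.5 m.

132.5 m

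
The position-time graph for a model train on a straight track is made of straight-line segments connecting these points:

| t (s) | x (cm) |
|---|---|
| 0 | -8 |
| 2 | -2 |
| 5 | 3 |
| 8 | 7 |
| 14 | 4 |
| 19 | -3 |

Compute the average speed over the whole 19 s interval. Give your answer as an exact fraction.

25/19 cm/s

Average speed = (total path length)/(elapsed time); on a piecewise-linear x-t graph the path length is Σ|Δx|.
0–2 s: |Δx| = |-2 − -8| = 6 cm
2–5 s: |Δx| = |3 − -2| = 5 cm
5–8 s: |Δx| = |7 − 3| = 4 cm
8–14 s: |Δx| = |4 − 7| = 3 cm
14–19 s: |Δx| = |-3 − 4| = 7 cm
Total path = 25 cm; average speed = 25/19 = 25/19 cm/s.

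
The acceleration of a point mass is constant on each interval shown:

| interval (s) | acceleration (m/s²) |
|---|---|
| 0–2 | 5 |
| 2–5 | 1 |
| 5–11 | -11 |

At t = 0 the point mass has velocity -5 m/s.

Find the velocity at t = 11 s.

-58 m/s

Δv equals the area under the a-t graph; then v = v₀ + Δv.
0–2 s: 5 × 2 = 10 m/s
2–5 s: 1 × 3 = 3 m/s
5–11 s: -11 × 6 = -66 m/s
Δv = -53 m/s, so v(11) = -5 + (-53) = -58 m/s.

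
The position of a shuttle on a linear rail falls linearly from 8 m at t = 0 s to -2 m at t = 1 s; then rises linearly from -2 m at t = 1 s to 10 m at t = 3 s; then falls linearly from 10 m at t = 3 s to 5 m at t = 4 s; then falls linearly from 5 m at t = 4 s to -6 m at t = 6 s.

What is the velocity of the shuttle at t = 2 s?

Velocity is the slope of the x-t graph on 1–3 s: (10 − -2)/(3 − 1) = 6 m/s.

6 m/s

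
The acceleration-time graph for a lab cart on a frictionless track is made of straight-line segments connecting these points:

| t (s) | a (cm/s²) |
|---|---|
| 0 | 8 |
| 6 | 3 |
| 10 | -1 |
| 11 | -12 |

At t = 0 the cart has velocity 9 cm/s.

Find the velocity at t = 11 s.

39.5 cm/s

Δv equals the area under the a-t graph; then v = v₀ + Δv.
0–6 s: ½(8 + 3)(6) = 33 cm/s
6–10 s: ½(3 + -1)(4) = 4 cm/s
10–11 s: ½(-1 + -12)(1) = -6.5 cm/s
Δv = 30.5 cm/s, so v(11) = 9 + (30.5) = 39.5 cm/s.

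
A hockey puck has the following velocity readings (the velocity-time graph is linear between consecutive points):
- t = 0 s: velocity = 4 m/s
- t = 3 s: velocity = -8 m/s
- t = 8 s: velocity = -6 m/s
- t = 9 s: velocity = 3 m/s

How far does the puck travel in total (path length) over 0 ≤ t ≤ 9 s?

Total distance travelled is ∫|v| dt — sum the magnitudes of each area piece.
0–3 s: v = 0 at t = 1 s; triangle areas 2 + 8 = 10 m
3–8 s: |½(-8 + -6)(5)| = 35 m
8–9 s: v = 0 at t = 26/3 s; triangle areas 2 + 0.5 = 2.5 m
Total distance = 47.5 m

47.5 m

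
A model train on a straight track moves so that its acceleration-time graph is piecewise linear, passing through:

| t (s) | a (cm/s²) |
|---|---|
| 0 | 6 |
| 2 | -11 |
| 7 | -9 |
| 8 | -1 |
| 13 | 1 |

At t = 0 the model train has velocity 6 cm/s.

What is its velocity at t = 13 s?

Δv equals the area under the a-t graph; then v = v₀ + Δv.
0–2 s: ½(6 + -11)(2) = -5 cm/s
2–7 s: ½(-11 + -9)(5) = -50 cm/s
7–8 s: ½(-9 + -1)(1) = -5 cm/s
8–13 s: ½(-1 + 1)(5) = 0 cm/s
Δv = -60 cm/s, so v(13) = 6 + (-60) = -54 cm/s.

-54 cm/s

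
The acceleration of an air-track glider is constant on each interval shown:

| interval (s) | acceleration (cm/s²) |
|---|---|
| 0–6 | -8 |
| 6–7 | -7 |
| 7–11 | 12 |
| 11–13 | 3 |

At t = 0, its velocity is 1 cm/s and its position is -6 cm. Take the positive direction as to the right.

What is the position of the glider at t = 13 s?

-320.5 cm

On each constant-a segment, Δv = aΔt and Δx = v₀Δt + ½aΔt²; chain segment to segment.
0–6 s: v starts 1 cm/s; Δx = 1·6 + ½·-8·6² = -138 cm; v ends -47 cm/s.
6–7 s: v starts -47 cm/s; Δx = -47·1 + ½·-7·1² = -50.5 cm; v ends -54 cm/s.
7–11 s: v starts -54 cm/s; Δx = -54·4 + ½·12·4² = -120 cm; v ends -6 cm/s.
11–13 s: v starts -6 cm/s; Δx = -6·2 + ½·3·2² = -6 cm; v ends 0 cm/s.
x(13) = -6 + Σ Δx = -320.5 cm.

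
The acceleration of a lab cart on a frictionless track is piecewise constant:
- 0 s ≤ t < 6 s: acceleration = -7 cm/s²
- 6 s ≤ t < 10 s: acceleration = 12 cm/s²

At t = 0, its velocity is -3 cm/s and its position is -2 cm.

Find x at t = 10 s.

On each constant-a segment, Δv = aΔt and Δx = v₀Δt + ½aΔt²; chain segment to segment.
0–6 s: v starts -3 cm/s; Δx = -3·6 + ½·-7·6² = -144 cm; v ends -45 cm/s.
6–10 s: v starts -45 cm/s; Δx = -45·4 + ½·12·4² = -84 cm; v ends 3 cm/s.
x(10) = -2 + Σ Δx = -230 cm.

-230 cm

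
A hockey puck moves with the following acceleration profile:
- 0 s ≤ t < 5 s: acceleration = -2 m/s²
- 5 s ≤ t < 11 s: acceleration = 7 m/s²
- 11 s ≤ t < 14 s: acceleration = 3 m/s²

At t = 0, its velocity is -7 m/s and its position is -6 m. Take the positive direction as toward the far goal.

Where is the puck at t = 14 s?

On each constant-a segment, Δv = aΔt and Δx = v₀Δt + ½aΔt²; chain segment to segment.
0–5 s: v starts -7 m/s; Δx = -7·5 + ½·-2·5² = -60 m; v ends -17 m/s.
5–11 s: v starts -17 m/s; Δx = -17·6 + ½·7·6² = 24 m; v ends 25 m/s.
11–14 s: v starts 25 m/s; Δx = 25·3 + ½·3·3² = 88.5 m; v ends 34 m/s.
x(14) = -6 + Σ Δx = 46.5 m.

46.5 m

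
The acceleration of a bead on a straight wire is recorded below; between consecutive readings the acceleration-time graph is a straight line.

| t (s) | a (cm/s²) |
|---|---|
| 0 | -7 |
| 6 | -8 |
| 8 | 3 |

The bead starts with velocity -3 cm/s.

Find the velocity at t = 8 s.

-53 cm/s

Δv equals the area under the a-t graph; then v = v₀ + Δv.
0–6 s: ½(-7 + -8)(6) = -45 cm/s
6–8 s: ½(-8 + 3)(2) = -5 cm/s
Δv = -50 cm/s, so v(8) = -3 + (-50) = -53 cm/s.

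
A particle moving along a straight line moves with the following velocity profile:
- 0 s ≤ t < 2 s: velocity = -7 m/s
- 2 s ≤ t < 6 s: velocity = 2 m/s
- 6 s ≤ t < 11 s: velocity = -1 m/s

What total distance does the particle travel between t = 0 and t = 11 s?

Total distance travelled is ∫|v| dt — sum the magnitudes of each area piece.
0–2 s: |-7| × 2 = 14 m
2–6 s: |2| × 4 = 8 m
6–11 s: |-1| × 5 = 5 m
Total distance = 27 m

27 m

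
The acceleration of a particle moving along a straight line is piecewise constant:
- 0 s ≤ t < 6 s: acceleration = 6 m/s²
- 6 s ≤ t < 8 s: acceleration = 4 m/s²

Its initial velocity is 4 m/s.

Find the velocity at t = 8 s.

Δv equals the area under the a-t graph; then v = v₀ + Δv.
0–6 s: 6 × 6 = 36 m/s
6–8 s: 4 × 2 = 8 m/s
Δv = 44 m/s, so v(8) = 4 + (44) = 48 m/s.

48 m/s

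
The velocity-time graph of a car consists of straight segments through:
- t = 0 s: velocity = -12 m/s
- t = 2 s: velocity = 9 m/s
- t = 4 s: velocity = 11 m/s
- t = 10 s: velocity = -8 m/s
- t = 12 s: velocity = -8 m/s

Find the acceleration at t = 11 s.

Acceleration is the slope of the v-t graph on 10–12 s: (-8 − -8)/(12 − 10) = 0 m/s².

0 m/s²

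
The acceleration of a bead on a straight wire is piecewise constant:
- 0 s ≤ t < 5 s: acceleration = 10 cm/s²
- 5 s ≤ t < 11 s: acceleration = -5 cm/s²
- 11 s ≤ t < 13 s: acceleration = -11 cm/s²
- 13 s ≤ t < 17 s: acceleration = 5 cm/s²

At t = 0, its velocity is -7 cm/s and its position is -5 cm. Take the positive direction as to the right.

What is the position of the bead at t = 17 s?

261 cm

On each constant-a segment, Δv = aΔt and Δx = v₀Δt + ½aΔt²; chain segment to segment.
0–5 s: v starts -7 cm/s; Δx = -7·5 + ½·10·5² = 90 cm; v ends 43 cm/s.
5–11 s: v starts 43 cm/s; Δx = 43·6 + ½·-5·6² = 168 cm; v ends 13 cm/s.
11–13 s: v starts 13 cm/s; Δx = 13·2 + ½·-11·2² = 4 cm; v ends -9 cm/s.
13–17 s: v starts -9 cm/s; Δx = -9·4 + ½·5·4² = 4 cm; v ends 11 cm/s.
x(17) = -5 + Σ Δx = 261 cm.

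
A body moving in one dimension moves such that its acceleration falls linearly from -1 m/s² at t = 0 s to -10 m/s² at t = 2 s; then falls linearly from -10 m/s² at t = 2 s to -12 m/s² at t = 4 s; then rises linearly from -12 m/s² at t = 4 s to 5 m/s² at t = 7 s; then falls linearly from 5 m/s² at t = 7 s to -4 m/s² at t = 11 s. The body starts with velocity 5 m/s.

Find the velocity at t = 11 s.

-36.5 m/s

Δv equals the area under the a-t graph; then v = v₀ + Δv.
0–2 s: ½(-1 + -10)(2) = -11 m/s
2–4 s: ½(-10 + -12)(2) = -22 m/s
4–7 s: ½(-12 + 5)(3) = -10.5 m/s
7–11 s: ½(5 + -4)(4) = 2 m/s
Δv = -41.5 m/s, so v(11) = 5 + (-41.5) = -36.5 m/s.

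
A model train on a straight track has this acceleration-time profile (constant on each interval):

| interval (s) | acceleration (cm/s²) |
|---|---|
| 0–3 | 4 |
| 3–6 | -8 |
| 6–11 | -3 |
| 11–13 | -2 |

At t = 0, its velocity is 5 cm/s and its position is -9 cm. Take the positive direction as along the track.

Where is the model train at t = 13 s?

-81.5 cm

On each constant-a segment, Δv = aΔt and Δx = v₀Δt + ½aΔt²; chain segment to segment.
0–3 s: v starts 5 cm/s; Δx = 5·3 + ½·4·3² = 33 cm; v ends 17 cm/s.
3–6 s: v starts 17 cm/s; Δx = 17·3 + ½·-8·3² = 15 cm; v ends -7 cm/s.
6–11 s: v starts -7 cm/s; Δx = -7·5 + ½·-3·5² = -72.5 cm; v ends -22 cm/s.
11–13 s: v starts -22 cm/s; Δx = -22·2 + ½·-2·2² = -48 cm; v ends -26 cm/s.
x(13) = -9 + Σ Δx = -81.5 cm.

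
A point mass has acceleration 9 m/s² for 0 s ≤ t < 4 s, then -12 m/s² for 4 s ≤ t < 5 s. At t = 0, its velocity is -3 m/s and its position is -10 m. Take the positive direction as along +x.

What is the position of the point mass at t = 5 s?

77 m

On each constant-a segment, Δv = aΔt and Δx = v₀Δt + ½aΔt²; chain segment to segment.
0–4 s: v starts -3 m/s; Δx = -3·4 + ½·9·4² = 60 m; v ends 33 m/s.
4–5 s: v starts 33 m/s; Δx = 33·1 + ½·-12·1² = 27 m; v ends 21 m/s.
x(5) = -10 + Σ Δx = 77 m.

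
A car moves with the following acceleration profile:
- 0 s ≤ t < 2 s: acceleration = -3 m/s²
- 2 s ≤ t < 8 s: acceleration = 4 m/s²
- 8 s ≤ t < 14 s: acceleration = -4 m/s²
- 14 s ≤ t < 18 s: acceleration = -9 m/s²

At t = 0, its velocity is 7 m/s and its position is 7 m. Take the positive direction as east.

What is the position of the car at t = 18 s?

On each constant-a segment, Δv = aΔt and Δx = v₀Δt + ½aΔt²; chain segment to segment.
0–2 s: v starts 7 m/s; Δx = 7·2 + ½·-3·2² = 8 m; v ends 1 m/s.
2–8 s: v starts 1 m/s; Δx = 1·6 + ½·4·6² = 78 m; v ends 25 m/s.
8–14 s: v starts 25 m/s; Δx = 25·6 + ½·-4·6² = 78 m; v ends 1 m/s.
14–18 s: v starts 1 m/s; Δx = 1·4 + ½·-9·4² = -68 m; v ends -35 m/s.
x(18) = 7 + Σ Δx = 103 m.

103 m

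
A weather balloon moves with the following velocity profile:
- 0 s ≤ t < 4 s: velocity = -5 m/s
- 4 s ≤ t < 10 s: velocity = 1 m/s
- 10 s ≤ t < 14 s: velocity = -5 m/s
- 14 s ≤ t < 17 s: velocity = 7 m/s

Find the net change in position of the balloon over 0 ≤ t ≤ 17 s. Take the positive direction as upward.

Net displacement equals the area under the velocity-time graph (areas below the axis count negative).
0–4 s: -5 × 4 = -20 m
4–10 s: 1 × 6 = 6 m
10–14 s: -5 × 4 = -20 m
14–17 s: 7 × 3 = 21 m
Net displacement = -13 m

-13 m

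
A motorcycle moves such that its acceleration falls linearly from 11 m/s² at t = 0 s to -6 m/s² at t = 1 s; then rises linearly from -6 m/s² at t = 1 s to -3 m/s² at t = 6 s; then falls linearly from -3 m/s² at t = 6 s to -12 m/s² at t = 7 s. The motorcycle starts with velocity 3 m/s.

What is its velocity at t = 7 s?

Δv equals the area under the a-t graph; then v = v₀ + Δv.
0–1 s: ½(11 + -6)(1) = 2.5 m/s
1–6 s: ½(-6 + -3)(5) = -22.5 m/s
6–7 s: ½(-3 + -12)(1) = -7.5 m/s
Δv = -27.5 m/s, so v(7) = 3 + (-27.5) = -24.5 m/s.

-24.5 m/s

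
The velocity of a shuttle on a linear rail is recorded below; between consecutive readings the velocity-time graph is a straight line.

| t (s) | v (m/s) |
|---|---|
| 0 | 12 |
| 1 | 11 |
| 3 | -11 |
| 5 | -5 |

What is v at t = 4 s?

On 3–5 s the graph is linear from -11 to -5 m/s: v(4) = -11 + (-5 − -11)·(4 − 3)/(5 − 3) = -8 m/s.

-8 m/s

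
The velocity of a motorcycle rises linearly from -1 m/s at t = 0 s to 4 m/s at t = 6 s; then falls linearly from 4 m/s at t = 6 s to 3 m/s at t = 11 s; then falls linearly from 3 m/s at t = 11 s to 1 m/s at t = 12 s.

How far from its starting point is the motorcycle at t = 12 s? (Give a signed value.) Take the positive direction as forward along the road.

Net displacement equals the area under the velocity-time graph (areas below the axis count negative).
0–6 s: ½(-1 + 4)(6) = 9 m
6–11 s: ½(4 + 3)(5) = 17.5 m
11–12 s: ½(3 + 1)(1) = 2 m
Net displacement = 28.5 m

28.5 m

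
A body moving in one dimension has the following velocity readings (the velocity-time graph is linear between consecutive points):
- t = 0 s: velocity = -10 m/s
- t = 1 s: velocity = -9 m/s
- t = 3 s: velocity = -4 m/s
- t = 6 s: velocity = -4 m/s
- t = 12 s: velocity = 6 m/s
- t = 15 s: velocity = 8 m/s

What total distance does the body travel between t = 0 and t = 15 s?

Distance (not displacement) is the total path length: add the absolute areas under v-t.
0–1 s: |½(-10 + -9)(1)| = 9.5 m
1–3 s: |½(-9 + -4)(2)| = 13 m
3–6 s: |-4| × 3 = 12 m
6–12 s: v = 0 at t = 8.4 s; triangle areas 4.8 + 10.8 = 15.6 m
12–15 s: |½(6 + 8)(3)| = 21 m
Total distance = 71.1 m

71.1 m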